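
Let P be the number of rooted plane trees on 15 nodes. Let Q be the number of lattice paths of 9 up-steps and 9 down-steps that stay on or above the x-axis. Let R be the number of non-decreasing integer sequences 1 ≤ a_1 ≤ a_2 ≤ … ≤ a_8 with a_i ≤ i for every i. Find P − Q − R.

2668148

Rooted ordered (plane) trees on m nodes have m−1 edges and are counted by C_{m−1}; m = 15 gives C_14. So P = C_14 = 2674440.
Paths of 9 up- and 9 down-steps that never dip below the axis are Dyck paths; their count is C_9. So Q = C_9 = 4862.
Such sub-staircase sequences of length n are counted by C_n; here n = 8. So R = C_8 = 1430.
P − Q − R = 2674440 − 4862 − 1430 = 2668148.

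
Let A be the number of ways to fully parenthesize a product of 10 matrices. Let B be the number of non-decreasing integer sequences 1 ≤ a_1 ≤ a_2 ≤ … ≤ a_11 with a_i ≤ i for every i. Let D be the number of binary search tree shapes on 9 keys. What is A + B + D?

68510

Bracketing 10 factors into binary products is counted by C_{10−1} = C_9. So A = C_9 = 4862.
Weakly increasing sequences with a_i ≤ i biject with Dyck paths of semilength 11, so there are C_11. So B = C_11 = 58786.
There are C_n binary search tree shapes on n keys; with n = 9 that is C_9. So D = C_9 = 4862.
A + B + D = 4862 + 58786 + 4862 = 68510.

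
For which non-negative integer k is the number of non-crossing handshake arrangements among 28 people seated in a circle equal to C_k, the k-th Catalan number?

14

Non-crossing handshake pairings of 2n people are counted by C_n; 28 people gives n = 14.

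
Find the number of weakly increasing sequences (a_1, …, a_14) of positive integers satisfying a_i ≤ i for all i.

2674440

Such sub-staircase sequences of length n are counted by C_n; here n = 14.
C_14 = C(28,14)/15 = 40116600/15 = 2674440.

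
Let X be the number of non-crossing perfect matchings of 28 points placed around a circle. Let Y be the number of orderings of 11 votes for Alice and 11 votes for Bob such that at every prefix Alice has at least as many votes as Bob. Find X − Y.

Pairing 28 circle points by 14 non-crossing chords gives C_14 matchings. So X = C_14 = 2674440.
Ballot sequences with n votes each where one side never trails are Dyck words, counted by C_n; here n = 11. So Y = C_11 = 58786.
X − Y = 2674440 − 58786 = 2615654.

2615654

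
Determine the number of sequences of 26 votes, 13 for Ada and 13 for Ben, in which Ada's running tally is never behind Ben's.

Reading a vote for the leader as '(' and for the other as ')' turns such a sequence into a balanced string of 13 pairs, so the count is C_13.
C_13 = C_12 · 2(2·12+1)/(12+2) = 208012 · 50/14 = 742900.

742900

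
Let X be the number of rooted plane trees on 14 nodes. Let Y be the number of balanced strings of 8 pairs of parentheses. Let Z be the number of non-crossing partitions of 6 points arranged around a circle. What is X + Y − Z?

744198

Rooted ordered (plane) trees on m nodes have m−1 edges and are counted by C_{m−1}; m = 14 gives C_13. So X = C_13 = 742900.
A balanced arrangement of 8 bracket pairs is a Dyck word of semilength 8, so the count is C_8. So Y = C_8 = 1430.
The non-crossing partitions of [6] form a lattice of size C_6. So Z = C_6 = 132.
X + Y − Z = 742900 + 1430 − 132 = 744198.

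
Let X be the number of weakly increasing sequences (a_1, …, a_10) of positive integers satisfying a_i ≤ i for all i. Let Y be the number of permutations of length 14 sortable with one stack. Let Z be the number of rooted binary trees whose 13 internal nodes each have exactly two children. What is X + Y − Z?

Such sub-staircase sequences of length n are counted by C_n; here n = 10. So X = C_10 = 16796.
By Knuth's characterisation, the stack-sortable permutations of length 14 are the 231-avoiders, numbering C_14. So Y = C_14 = 2674440.
Full binary trees with n internal nodes are counted by C_n; here n = 13. So Z = C_13 = 742900.
X + Y − Z = 16796 + 2674440 − 742900 = 1948336.

1948336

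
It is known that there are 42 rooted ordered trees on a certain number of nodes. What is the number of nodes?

Rooted ordered trees on m nodes are counted by C_{m−1}. The Catalan number equal to 42 is C_5.
So the index is 5, and the number of nodes is 5 + 1 = 6.

6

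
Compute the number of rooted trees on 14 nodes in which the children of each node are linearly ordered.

742900

A rooted plane tree on 14 nodes has 13 edges, and such trees are counted by C_13.
C_13 = 742900.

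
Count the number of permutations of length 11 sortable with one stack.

By Knuth's characterisation, the stack-sortable permutations of length 11 are the 231-avoiders, numbering C_11.
C_11 = C(22,11)/12 = 705432/12 = 58786.

58786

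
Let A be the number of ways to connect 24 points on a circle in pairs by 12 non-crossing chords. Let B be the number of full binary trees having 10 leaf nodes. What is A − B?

203150

Non-crossing perfect matchings of 2n points on a circle are counted by C_n; with 24 points, n = 12. So A = C_12 = 208012.
A full binary tree with L leaves has L−1 internal nodes and is counted by C_{L−1}; L = 10 gives C_9. So B = C_9 = 4862.
A − B = 208012 − 4862 = 203150.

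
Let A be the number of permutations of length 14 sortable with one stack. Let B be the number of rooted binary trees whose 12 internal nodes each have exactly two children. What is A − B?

2466428

By Knuth's characterisation, the stack-sortable permutations of length 14 are the 231-avoiders, numbering C_14. So A = C_14 = 2674440.
The number of full binary trees on 12 internal nodes is the Catalan number C_12. So B = C_12 = 208012.
A − B = 2674440 − 208012 = 2466428.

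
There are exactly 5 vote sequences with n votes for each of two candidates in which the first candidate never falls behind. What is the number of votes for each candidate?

Such ballot sequences with n votes each are counted by C_n; 5 = C_3.

3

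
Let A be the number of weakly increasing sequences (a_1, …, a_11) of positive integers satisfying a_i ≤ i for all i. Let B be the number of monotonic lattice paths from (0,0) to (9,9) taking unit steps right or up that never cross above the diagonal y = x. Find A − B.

Weakly increasing sequences with a_i ≤ i biject with Dyck paths of semilength 11, so there are C_11. So A = C_11 = 58786.
Sub-diagonal monotone paths from (0,0) to (9,9) biject with Dyck paths of semilength 9, giving C_9. So B = C_9 = 4862.
A − B = 58786 − 4862 = 53924.

53924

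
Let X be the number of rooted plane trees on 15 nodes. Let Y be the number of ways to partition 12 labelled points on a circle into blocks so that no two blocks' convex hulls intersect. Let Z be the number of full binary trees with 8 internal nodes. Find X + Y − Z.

2881022

Rooted ordered (plane) trees on m nodes have m−1 edges and are counted by C_{m−1}; m = 15 gives C_14. So X = C_14 = 2674440.
Non-crossing partitions of an n-element set are counted by C_n; here n = 12. So Y = C_12 = 208012.
Full binary trees with n internal nodes are counted by C_n; here n = 8. So Z = C_8 = 1430.
X + Y − Z = 2674440 + 208012 − 1430 = 2881022.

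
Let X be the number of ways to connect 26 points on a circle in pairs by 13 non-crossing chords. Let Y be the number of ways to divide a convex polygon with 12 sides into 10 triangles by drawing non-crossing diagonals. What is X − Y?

726104

Non-crossing perfect matchings of 2n points on a circle are counted by C_n; with 26 points, n = 13. So X = C_13 = 742900.
The number of triangulations of a 12-gon is the Catalan number C_10 (index = sides − 2). So Y = C_10 = 16796.
X − Y = 742900 − 16796 = 726104.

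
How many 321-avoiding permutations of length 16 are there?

35357670

Permutations of [n] avoiding any single length-3 pattern are counted by C_n; here n = 16.
C_16 = C(32,16)/17 = 601080390/17 = 35357670.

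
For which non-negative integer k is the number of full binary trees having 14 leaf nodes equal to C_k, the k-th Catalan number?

13

A full binary tree with L leaves has L−1 internal nodes and is counted by C_{L−1}; L = 14 gives C_13.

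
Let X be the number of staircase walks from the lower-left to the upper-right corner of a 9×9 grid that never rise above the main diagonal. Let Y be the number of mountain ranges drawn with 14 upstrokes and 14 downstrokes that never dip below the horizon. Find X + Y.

2679302

Sub-diagonal monotone paths from (0,0) to (9,9) biject with Dyck paths of semilength 9, giving C_9. So X = C_9 = 4862.
A Dyck path with 14 up-steps and 14 down-steps has semilength 14, so there are C_14 of them. So Y = C_14 = 2674440.
X + Y = 4862 + 2674440 = 2679302.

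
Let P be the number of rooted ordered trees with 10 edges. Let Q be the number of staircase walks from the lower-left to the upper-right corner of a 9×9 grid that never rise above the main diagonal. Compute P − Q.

A rooted plane tree with 10 edges has 11 nodes, and the count is C_10. So P = C_10 = 16796.
Sub-diagonal monotone paths from (0,0) to (9,9) biject with Dyck paths of semilength 9, giving C_9. So Q = C_9 = 4862.
P − Q = 16796 − 4862 = 11934.

11934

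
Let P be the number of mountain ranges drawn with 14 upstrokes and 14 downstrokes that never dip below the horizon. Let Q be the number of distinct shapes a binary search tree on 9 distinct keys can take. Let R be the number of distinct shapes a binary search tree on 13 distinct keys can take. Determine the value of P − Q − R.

1926678

Dyck paths of semilength n (length 2n) are counted by C_n; here n = 14. So P = C_14 = 2674440.
Rooted binary trees with 9 nodes (each child slot possibly empty) number C_9. So Q = C_9 = 4862.
There are C_n binary search tree shapes on n keys; with n = 13 that is C_13. So R = C_13 = 742900.
P − Q − R = 2674440 − 4862 − 742900 = 1926678.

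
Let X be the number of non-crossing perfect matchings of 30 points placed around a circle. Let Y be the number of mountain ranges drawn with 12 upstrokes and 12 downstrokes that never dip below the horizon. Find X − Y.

9486833

Pairing 30 circle points by 15 non-crossing chords gives C_15 matchings. So X = C_15 = 9694845.
Paths of 12 up- and 12 down-steps that never dip below the axis are Dyck paths; their count is C_12. So Y = C_12 = 208012.
X − Y = 9694845 − 208012 = 9486833.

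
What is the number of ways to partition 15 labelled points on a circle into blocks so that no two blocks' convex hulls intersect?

The non-crossing partitions of [15] form a lattice of size C_15.
C_15 = 9694845.

9694845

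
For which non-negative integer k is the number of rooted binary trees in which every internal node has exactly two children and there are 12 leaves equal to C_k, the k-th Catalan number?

11

Full binary trees with 12 leaves have 12−1 = 11 internal nodes, so there are C_11 of them.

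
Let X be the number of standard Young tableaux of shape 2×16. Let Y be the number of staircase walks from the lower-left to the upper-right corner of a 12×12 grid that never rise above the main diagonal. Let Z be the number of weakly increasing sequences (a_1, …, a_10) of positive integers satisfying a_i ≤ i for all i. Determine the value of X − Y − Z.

35132862

By the hook-length formula (or a Dyck-path bijection), SYT of shape 2×16 number C_16. So X = C_16 = 35357670.
Monotone paths in an n×n grid that stay weakly below the diagonal are counted by C_n; here n = 12. So Y = C_12 = 208012.
Such sub-staircase sequences of length n are counted by C_n; here n = 10. So Z = C_10 = 16796.
X − Y − Z = 35357670 − 208012 − 16796 = 35132862.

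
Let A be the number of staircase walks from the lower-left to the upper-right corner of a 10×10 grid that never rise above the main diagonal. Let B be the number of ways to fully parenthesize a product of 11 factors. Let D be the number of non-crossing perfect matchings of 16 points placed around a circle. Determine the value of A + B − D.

Monotone paths in an n×n grid that stay weakly below the diagonal are counted by C_n; here n = 10. So A = C_10 = 16796.
Ways to associate a product of 11 factors correspond to binary trees on 11 leaves, so the count is C_10. So B = C_10 = 16796.
Pairing 16 circle points by 8 non-crossing chords gives C_8 matchings. So D = C_8 = 1430.
A + B − D = 16796 + 16796 − 1430 = 32162.

32162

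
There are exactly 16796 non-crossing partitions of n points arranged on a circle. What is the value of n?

10

Non-crossing partitions of [n] are counted by C_n, and C_10 = 16796.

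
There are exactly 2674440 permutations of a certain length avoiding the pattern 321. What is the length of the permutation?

14

Permutations of [n] avoiding a fixed length-3 pattern are counted by C_n. The Catalan number equal to 2674440 is C_14.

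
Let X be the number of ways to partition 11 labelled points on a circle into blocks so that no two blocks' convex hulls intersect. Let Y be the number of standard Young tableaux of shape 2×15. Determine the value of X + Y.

9753631

The non-crossing partitions of [11] form a lattice of size C_11. So X = C_11 = 58786.
Standard Young tableaux of shape 2×n are counted by C_n; here n = 15. So Y = C_15 = 9694845.
X + Y = 58786 + 9694845 = 9753631.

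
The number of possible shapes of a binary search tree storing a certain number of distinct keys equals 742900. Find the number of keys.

Binary search tree shapes on n keys are counted by C_n; 742900 = C_13.

13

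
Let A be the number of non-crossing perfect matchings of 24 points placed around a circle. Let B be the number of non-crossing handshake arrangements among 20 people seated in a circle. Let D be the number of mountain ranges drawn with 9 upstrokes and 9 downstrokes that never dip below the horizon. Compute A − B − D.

186354

Non-crossing perfect matchings of 2n points on a circle are counted by C_n; with 24 points, n = 12. So A = C_12 = 208012.
With 20 = 2·10 people, non-crossing handshake pairings are non-crossing perfect matchings on a circle, counted by C_10. So B = C_10 = 16796.
A Dyck path with 9 up-steps and 9 down-steps has semilength 9, so there are C_9 of them. So D = C_9 = 4862.
A − B − D = 208012 − 16796 − 4862 = 186354.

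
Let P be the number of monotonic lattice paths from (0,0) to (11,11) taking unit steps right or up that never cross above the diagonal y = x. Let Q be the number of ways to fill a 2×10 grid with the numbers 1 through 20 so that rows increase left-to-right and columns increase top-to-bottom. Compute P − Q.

Sub-diagonal monotone paths from (0,0) to (11,11) biject with Dyck paths of semilength 11, giving C_11. So P = C_11 = 58786.
Standard Young tableaux of shape 2×n are counted by C_n; here n = 10. So Q = C_10 = 16796.
P − Q = 58786 − 16796 = 41990.

41990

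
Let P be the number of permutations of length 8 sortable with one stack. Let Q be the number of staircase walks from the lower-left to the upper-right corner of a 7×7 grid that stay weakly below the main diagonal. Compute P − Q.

Stack-sortable permutations are exactly the 231-avoiding ones, counted by C_n; here n = 8. So P = C_8 = 1430.
Monotone paths in an n×n grid that stay weakly below the diagonal are counted by C_n; here n = 7. So Q = C_7 = 429.
P − Q = 1430 − 429 = 1001.

1001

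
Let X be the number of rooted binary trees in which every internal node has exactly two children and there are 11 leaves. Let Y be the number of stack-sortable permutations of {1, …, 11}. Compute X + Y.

75582

Full binary trees with 11 leaves have 11−1 = 10 internal nodes, so there are C_10 of them. So X = C_10 = 16796.
Stack-sortable permutations are exactly the 231-avoiding ones, counted by C_n; here n = 11. So Y = C_11 = 58786.
X + Y = 16796 + 58786 = 75582.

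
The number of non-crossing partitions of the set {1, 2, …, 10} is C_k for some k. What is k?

10

The non-crossing partitions of [10] form a lattice of size C_10.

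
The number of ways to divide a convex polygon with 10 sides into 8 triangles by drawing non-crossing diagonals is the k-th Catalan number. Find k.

A convex 10-gon is triangulated into 8 triangles, and the number of such triangulations is the Catalan number C_{10−2} = C_8.

8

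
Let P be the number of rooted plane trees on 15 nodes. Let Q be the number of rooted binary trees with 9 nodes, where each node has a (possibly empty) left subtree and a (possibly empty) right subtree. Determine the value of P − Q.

Rooted ordered (plane) trees on m nodes have m−1 edges and are counted by C_{m−1}; m = 15 gives C_14. So P = C_14 = 2674440.
Rooted binary trees with 9 nodes (each child slot possibly empty) number C_9. So Q = C_9 = 4862.
P − Q = 2674440 − 4862 = 2669578.

2669578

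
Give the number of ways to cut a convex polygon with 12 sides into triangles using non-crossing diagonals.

16796

The number of triangulations of a 12-gon is the Catalan number C_10 (index = sides − 2).
C_10 = C_9 · 2(2·9+1)/(9+2) = 4862 · 38/11 = 16796.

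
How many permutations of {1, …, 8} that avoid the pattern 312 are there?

For any fixed pattern of length 3, the pattern-avoiding permutations of [8] number C_8.
C_8 = C(16,8)/9 = 12870/9 = 1430.

1430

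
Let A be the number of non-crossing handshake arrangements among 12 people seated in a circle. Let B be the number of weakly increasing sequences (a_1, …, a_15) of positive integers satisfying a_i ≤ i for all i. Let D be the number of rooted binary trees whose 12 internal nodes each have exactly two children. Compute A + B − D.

Non-crossing handshake pairings of 2n people are counted by C_n; 12 people gives n = 6. So A = C_6 = 132.
Weakly increasing sequences with a_i ≤ i biject with Dyck paths of semilength 15, so there are C_15. So B = C_15 = 9694845.
Full binary trees with n internal nodes are counted by C_n; here n = 12. So D = C_12 = 208012.
A + B − D = 132 + 9694845 − 208012 = 9486965.

9486965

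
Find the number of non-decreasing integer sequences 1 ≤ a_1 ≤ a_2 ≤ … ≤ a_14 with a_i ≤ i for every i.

Weakly increasing sequences with a_i ≤ i biject with Dyck paths of semilength 14, so there are C_14.
C_14 = C(28,14)/15 = 40116600/15 = 2674440.

2674440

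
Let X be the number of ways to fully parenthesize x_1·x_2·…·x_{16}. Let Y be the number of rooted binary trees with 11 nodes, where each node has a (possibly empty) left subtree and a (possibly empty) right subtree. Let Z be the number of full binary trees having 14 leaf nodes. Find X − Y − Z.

Parenthesizations of m factors correspond to full binary trees with m leaves, counted by C_{m−1}; m = 16 gives C_15. So X = C_15 = 9694845.
Rooted binary trees with 11 nodes (each child slot possibly empty) number C_11. So Y = C_11 = 58786.
Full binary trees with 14 leaves have 14−1 = 13 internal nodes, so there are C_13 of them. So Z = C_13 = 742900.
X − Y − Z = 9694845 − 58786 − 742900 = 8893159.

8893159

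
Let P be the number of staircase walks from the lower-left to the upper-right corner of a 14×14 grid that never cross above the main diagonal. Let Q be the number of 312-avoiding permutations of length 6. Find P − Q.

Sub-diagonal monotone paths from (0,0) to (14,14) biject with Dyck paths of semilength 14, giving C_14. So P = C_14 = 2674440.
Permutations of [n] avoiding any single length-3 pattern are counted by C_n; here n = 6. So Q = C_6 = 132.
P − Q = 2674440 − 132 = 2674308.

2674308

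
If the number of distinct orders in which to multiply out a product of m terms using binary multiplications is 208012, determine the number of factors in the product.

Parenthesizations of m factors are counted by C_{m−1}. The Catalan number equal to 208012 is C_12.
So the index is 12, and the number of factors is 12 + 1 = 13.

13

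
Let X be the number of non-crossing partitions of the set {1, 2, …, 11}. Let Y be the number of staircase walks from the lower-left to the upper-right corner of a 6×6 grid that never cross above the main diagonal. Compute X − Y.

58654

Non-crossing partitions of an n-element set are counted by C_n; here n = 11. So X = C_11 = 58786.
Monotone paths in an n×n grid that stay weakly below the diagonal are counted by C_n; here n = 6. So Y = C_6 = 132.
X − Y = 58786 − 132 = 58654.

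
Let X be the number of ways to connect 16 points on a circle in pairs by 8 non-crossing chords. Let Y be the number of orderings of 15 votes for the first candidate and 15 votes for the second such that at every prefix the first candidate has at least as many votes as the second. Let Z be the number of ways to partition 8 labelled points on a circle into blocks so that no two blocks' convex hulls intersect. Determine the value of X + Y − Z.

9694845

Pairing 16 circle points by 8 non-crossing chords gives C_8 matchings. So X = C_8 = 1430.
Reading a vote for the leader as '(' and for the other as ')' turns such a sequence into a balanced string of 15 pairs, so the count is C_15. So Y = C_15 = 9694845.
The non-crossing partitions of [8] form a lattice of size C_8. So Z = C_8 = 1430.
X + Y − Z = 1430 + 9694845 − 1430 = 9694845.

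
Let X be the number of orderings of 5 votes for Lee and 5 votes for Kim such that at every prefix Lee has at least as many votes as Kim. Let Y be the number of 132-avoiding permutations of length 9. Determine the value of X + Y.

4904

Reading a vote for the leader as '(' and for the other as ')' turns such a sequence into a balanced string of 5 pairs, so the count is C_5. So X = C_5 = 42.
For any fixed pattern of length 3, the pattern-avoiding permutations of [9] number C_9. So Y = C_9 = 4862.
X + Y = 42 + 4862 = 4904.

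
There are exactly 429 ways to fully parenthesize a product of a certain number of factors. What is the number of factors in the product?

Parenthesizations of m factors are counted by C_{m−1}. The Catalan number equal to 429 is C_7.
So the index is 7, and the number of factors is 7 + 1 = 8.

8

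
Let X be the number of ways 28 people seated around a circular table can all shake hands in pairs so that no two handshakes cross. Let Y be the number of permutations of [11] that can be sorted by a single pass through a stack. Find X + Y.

2733226

With 28 = 2·14 people, non-crossing handshake pairings are non-crossing perfect matchings on a circle, counted by C_14. So X = C_14 = 2674440.
Stack-sortable permutations are exactly the 231-avoiding ones, counted by C_n; here n = 11. So Y = C_11 = 58786.
X + Y = 2674440 + 58786 = 2733226.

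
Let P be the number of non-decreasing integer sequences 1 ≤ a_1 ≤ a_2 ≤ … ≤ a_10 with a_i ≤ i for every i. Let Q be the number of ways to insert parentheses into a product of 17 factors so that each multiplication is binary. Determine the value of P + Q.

35374466

Such sub-staircase sequences of length n are counted by C_n; here n = 10. So P = C_10 = 16796.
Bracketing 17 factors into binary products is counted by C_{17−1} = C_16. So Q = C_16 = 35357670.
P + Q = 16796 + 35357670 = 35374466.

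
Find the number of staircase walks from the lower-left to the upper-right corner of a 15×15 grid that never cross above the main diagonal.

Sub-diagonal monotone paths from (0,0) to (15,15) biject with Dyck paths of semilength 15, giving C_15.
C_15 = 9694845.

9694845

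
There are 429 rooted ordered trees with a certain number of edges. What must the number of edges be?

7

Rooted ordered trees with n edges are counted by C_n. The Catalan number equal to 429 is C_7.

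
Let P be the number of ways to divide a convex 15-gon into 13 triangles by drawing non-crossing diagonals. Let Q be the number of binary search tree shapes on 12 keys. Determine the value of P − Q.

A convex 15-gon is triangulated into 13 triangles, and the number of such triangulations is the Catalan number C_{15−2} = C_13. So P = C_13 = 742900.
Rooted binary trees with 12 nodes (each child slot possibly empty) number C_12. So Q = C_12 = 208012.
P − Q = 742900 − 208012 = 534888.

534888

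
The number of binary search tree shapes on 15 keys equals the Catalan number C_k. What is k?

15

There are C_n binary search tree shapes on n keys; with n = 15 that is C_15.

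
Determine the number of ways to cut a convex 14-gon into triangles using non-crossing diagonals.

The number of triangulations of a 14-gon is the Catalan number C_12 (index = sides − 2).
C_12 = 208012.

208012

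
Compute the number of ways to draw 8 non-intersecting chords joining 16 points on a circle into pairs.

1430

Non-crossing perfect matchings of 2n points on a circle are counted by C_n; with 16 points, n = 8.
C_8 = C(16,8)/9 = 12870/9 = 1430.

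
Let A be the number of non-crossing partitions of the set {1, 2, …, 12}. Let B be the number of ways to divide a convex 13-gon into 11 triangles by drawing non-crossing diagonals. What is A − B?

Non-crossing partitions of an n-element set are counted by C_n; here n = 12. So A = C_12 = 208012.
The number of triangulations of a 13-gon is the Catalan number C_11 (index = sides − 2). So B = C_11 = 58786.
A − B = 208012 − 58786 = 149226.

149226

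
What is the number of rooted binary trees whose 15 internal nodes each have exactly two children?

Full binary trees with n internal nodes are counted by C_n; here n = 15.
C_15 = C_14 · 2(2·14+1)/(14+2) = 2674440 · 58/16 = 9694845.

9694845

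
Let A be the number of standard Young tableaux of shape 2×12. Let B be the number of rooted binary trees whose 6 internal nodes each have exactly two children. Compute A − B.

Standard Young tableaux of shape 2×n are counted by C_n; here n = 12. So A = C_12 = 208012.
Full binary trees with n internal nodes are counted by C_n; here n = 6. So B = C_6 = 132.
A − B = 208012 − 132 = 207880.

207880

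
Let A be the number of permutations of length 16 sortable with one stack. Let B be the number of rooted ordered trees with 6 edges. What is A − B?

35357538

By Knuth's characterisation, the stack-sortable permutations of length 16 are the 231-avoiders, numbering C_16. So A = C_16 = 35357670.
A rooted plane tree with 6 edges has 7 nodes, and the count is C_6. So B = C_6 = 132.
A − B = 35357670 − 132 = 35357538.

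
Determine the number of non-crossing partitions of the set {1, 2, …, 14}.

2674440

The non-crossing partitions of [14] form a lattice of size C_14.
C_14 = C(28,14)/15 = 40116600/15 = 2674440.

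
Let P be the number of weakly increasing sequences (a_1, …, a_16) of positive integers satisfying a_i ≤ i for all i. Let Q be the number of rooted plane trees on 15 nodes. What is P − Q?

Such sub-staircase sequences of length n are counted by C_n; here n = 16. So P = C_16 = 35357670.
Rooted ordered (plane) trees on m nodes have m−1 edges and are counted by C_{m−1}; m = 15 gives C_14. So Q = C_14 = 2674440.
P − Q = 35357670 − 2674440 = 32683230.

32683230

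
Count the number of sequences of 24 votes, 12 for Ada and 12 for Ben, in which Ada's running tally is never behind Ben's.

Reading a vote for the leader as '(' and for the other as ')' turns such a sequence into a balanced string of 12 pairs, so the count is C_12.
C_12 = C(24,12)/13 = 2704156/13 = 208012.

208012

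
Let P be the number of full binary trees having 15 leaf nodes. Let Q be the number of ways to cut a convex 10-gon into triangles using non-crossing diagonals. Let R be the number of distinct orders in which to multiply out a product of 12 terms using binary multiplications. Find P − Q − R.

2614224

A full binary tree with L leaves has L−1 internal nodes and is counted by C_{L−1}; L = 15 gives C_14. So P = C_14 = 2674440.
A convex 10-gon is triangulated into 8 triangles, and the number of such triangulations is the Catalan number C_{10−2} = C_8. So Q = C_8 = 1430.
Bracketing 12 factors into binary products is counted by C_{12−1} = C_11. So R = C_11 = 58786.
P − Q − R = 2674440 − 1430 − 58786 = 2614224.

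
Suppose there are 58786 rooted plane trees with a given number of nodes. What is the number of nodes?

Rooted ordered trees on m nodes are counted by C_{m−1}. Since C_11 = 58786, the index is 11.
So the index is 11, and the number of nodes is 11 + 1 = 12.

12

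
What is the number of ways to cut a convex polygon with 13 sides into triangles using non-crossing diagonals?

58786

Triangulations of a convex m-gon are counted by C_{m−2}; with m = 13 this is C_11.
C_11 = C(22,11)/12 = 705432/12 = 58786.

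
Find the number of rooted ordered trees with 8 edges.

1430

Rooted ordered trees with n edges are counted by C_n; here n = 8.
C_8 = C(16,8)/9 = 12870/9 = 1430.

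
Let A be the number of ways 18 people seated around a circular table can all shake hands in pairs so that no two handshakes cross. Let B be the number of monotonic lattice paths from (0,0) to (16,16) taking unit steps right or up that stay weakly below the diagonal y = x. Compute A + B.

Non-crossing handshake pairings of 2n people are counted by C_n; 18 people gives n = 9. So A = C_9 = 4862.
Monotone paths in an n×n grid that stay weakly below the diagonal are counted by C_n; here n = 16. So B = C_16 = 35357670.
A + B = 4862 + 35357670 = 35362532.

35362532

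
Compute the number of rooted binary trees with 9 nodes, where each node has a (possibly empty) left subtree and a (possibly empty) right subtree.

4862

Binary trees (left/right distinguished) on n nodes are counted by C_n; here n = 9.
C_9 = C(18,9)/10 = 48620/10 = 4862.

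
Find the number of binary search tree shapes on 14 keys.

2674440

Rooted binary trees with 14 nodes (each child slot possibly empty) number C_14.
C_14 = 2674440.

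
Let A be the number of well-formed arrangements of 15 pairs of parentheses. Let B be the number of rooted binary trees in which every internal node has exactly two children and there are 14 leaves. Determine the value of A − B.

Balanced strings of n pairs of brackets are counted by C_n; here n = 15. So A = C_15 = 9694845.
Full binary trees with 14 leaves have 14−1 = 13 internal nodes, so there are C_13 of them. So B = C_13 = 742900.
A − B = 9694845 − 742900 = 8951945.

8951945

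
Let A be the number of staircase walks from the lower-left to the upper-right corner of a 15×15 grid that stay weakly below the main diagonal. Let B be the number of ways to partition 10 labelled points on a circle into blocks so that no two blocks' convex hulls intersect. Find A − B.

9678049

Monotone paths in an n×n grid that stay weakly below the diagonal are counted by C_n; here n = 15. So A = C_15 = 9694845.
The non-crossing partitions of [10] form a lattice of size C_10. So B = C_10 = 16796.
A − B = 9694845 − 16796 = 9678049.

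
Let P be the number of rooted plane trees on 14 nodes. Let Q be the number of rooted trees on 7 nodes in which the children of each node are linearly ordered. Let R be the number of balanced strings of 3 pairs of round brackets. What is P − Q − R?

A rooted plane tree on 14 nodes has 13 edges, and such trees are counted by C_13. So P = C_13 = 742900.
Rooted ordered (plane) trees on m nodes have m−1 edges and are counted by C_{m−1}; m = 7 gives C_6. So Q = C_6 = 132.
With 3 pairs the number of balanced bracket strings is the Catalan number C_3. So R = C_3 = 5.
P − Q − R = 742900 − 132 − 5 = 742763.

742763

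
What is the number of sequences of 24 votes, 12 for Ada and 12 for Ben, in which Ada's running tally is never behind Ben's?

208012

Reading a vote for the leader as '(' and for the other as ')' turns such a sequence into a balanced string of 12 pairs, so the count is C_12.
C_12 = C(24,12)/13 = 2704156/13 = 208012.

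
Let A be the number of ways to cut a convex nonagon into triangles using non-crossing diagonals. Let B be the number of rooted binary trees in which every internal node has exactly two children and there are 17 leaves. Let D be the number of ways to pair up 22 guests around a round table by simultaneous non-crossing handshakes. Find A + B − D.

The number of triangulations of a 9-gon is the Catalan number C_7 (index = sides − 2). So A = C_7 = 429.
Full binary trees with 17 leaves have 17−1 = 16 internal nodes, so there are C_16 of them. So B = C_16 = 35357670.
With 22 = 2·11 people, non-crossing handshake pairings are non-crossing perfect matchings on a circle, counted by C_11. So D = C_11 = 58786.
A + B − D = 429 + 35357670 − 58786 = 35299313.

35299313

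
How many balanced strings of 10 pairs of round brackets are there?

Balanced strings of n pairs of brackets are counted by C_n; here n = 10.
C_10 = C_9 · 2(2·9+1)/(9+2) = 4862 · 38/11 = 16796.

16796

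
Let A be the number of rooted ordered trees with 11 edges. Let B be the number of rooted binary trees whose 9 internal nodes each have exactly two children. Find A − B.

A rooted plane tree with 11 edges has 12 nodes, and the count is C_11. So A = C_11 = 58786.
Full binary trees with n internal nodes are counted by C_n; here n = 9. So B = C_9 = 4862.
A − B = 58786 − 4862 = 53924.

53924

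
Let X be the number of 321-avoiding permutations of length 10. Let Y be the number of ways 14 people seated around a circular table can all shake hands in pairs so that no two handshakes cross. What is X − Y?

For any fixed pattern of length 3, the pattern-avoiding permutations of [10] number C_10. So X = C_10 = 16796.
Non-crossing handshake pairings of 2n people are counted by C_n; 14 people gives n = 7. So Y = C_7 = 429.
X − Y = 16796 − 429 = 16367.

16367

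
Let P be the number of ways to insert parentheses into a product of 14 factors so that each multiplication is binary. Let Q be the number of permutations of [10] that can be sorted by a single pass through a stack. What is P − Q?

Parenthesizations of m factors correspond to full binary trees with m leaves, counted by C_{m−1}; m = 14 gives C_13. So P = C_13 = 742900.
By Knuth's characterisation, the stack-sortable permutations of length 10 are the 231-avoiders, numbering C_10. So Q = C_10 = 16796.
P − Q = 742900 − 16796 = 726104.

726104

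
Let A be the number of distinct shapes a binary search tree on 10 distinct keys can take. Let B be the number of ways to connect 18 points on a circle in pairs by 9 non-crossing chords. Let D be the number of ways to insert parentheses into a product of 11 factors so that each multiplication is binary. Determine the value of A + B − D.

Rooted binary trees with 10 nodes (each child slot possibly empty) number C_10. So A = C_10 = 16796.
Pairing 18 circle points by 9 non-crossing chords gives C_9 matchings. So B = C_9 = 4862.
Bracketing 11 factors into binary products is counted by C_{11−1} = C_10. So D = C_10 = 16796.
A + B − D = 16796 + 4862 − 16796 = 4862.

4862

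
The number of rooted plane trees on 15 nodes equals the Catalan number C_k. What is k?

14

A rooted plane tree on 15 nodes has 14 edges, and such trees are counted by C_14.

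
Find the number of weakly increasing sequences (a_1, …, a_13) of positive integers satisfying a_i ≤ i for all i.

Weakly increasing sequences with a_i ≤ i biject with Dyck paths of semilength 13, so there are C_13.
C_13 = C(26,13)/14 = 10400600/14 = 742900.

742900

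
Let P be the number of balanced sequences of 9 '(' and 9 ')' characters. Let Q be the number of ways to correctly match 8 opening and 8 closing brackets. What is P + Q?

A balanced arrangement of 9 bracket pairs is a Dyck word of semilength 9, so the count is C_9. So P = C_9 = 4862.
Balanced strings of n pairs of brackets are counted by C_n; here n = 8. So Q = C_8 = 1430.
P + Q = 4862 + 1430 = 6292.

6292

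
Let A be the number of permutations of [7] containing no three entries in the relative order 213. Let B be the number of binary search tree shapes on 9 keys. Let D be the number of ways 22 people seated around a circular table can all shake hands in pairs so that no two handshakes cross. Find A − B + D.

Permutations of [n] avoiding any single length-3 pattern are counted by C_n; here n = 7. So A = C_7 = 429.
Rooted binary trees with 9 nodes (each child slot possibly empty) number C_9. So B = C_9 = 4862.
With 22 = 2·11 people, non-crossing handshake pairings are non-crossing perfect matchings on a circle, counted by C_11. So D = C_11 = 58786.
A − B + D = 429 − 4862 + 58786 = 54353.

54353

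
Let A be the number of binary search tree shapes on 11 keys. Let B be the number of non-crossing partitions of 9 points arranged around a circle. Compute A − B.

Binary trees (left/right distinguished) on n nodes are counted by C_n; here n = 11. So A = C_11 = 58786.
Non-crossing partitions of an n-element set are counted by C_n; here n = 9. So B = C_9 = 4862.
A − B = 58786 − 4862 = 53924.

53924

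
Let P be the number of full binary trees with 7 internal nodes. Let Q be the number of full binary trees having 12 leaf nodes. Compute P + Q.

The number of full binary trees on 7 internal nodes is the Catalan number C_7. So P = C_7 = 429.
Full binary trees with 12 leaves have 12−1 = 11 internal nodes, so there are C_11 of them. So Q = C_11 = 58786.
P + Q = 429 + 58786 = 59215.

59215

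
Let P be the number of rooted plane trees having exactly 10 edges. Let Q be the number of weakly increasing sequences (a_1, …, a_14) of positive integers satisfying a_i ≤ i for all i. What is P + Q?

A rooted plane tree with 10 edges has 11 nodes, and the count is C_10. So P = C_10 = 16796.
Such sub-staircase sequences of length n are counted by C_n; here n = 14. So Q = C_14 = 2674440.
P + Q = 16796 + 2674440 = 2691236.

2691236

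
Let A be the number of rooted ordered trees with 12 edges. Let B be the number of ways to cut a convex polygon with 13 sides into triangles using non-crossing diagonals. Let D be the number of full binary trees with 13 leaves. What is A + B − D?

A rooted plane tree with 12 edges has 13 nodes, and the count is C_12. So A = C_12 = 208012.
A convex 13-gon is triangulated into 11 triangles, and the number of such triangulations is the Catalan number C_{13−2} = C_11. So B = C_11 = 58786.
Full binary trees with 13 leaves have 13−1 = 12 internal nodes, so there are C_12 of them. So D = C_12 = 208012.
A + B − D = 208012 + 58786 − 208012 = 58786.

58786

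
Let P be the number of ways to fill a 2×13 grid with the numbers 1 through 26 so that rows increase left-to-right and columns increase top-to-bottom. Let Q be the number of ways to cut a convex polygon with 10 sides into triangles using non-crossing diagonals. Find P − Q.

By the hook-length formula (or a Dyck-path bijection), SYT of shape 2×13 number C_13. So P = C_13 = 742900.
Triangulations of a convex m-gon are counted by C_{m−2}; with m = 10 this is C_8. So Q = C_8 = 1430.
P − Q = 742900 − 1430 = 741470.

741470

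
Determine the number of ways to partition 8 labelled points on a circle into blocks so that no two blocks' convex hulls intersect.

Non-crossing partitions of an n-element set are counted by C_n; here n = 8.
C_8 = C(16,8)/9 = 12870/9 = 1430.

1430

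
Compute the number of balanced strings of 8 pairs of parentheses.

1430

With 8 pairs the number of balanced bracket strings is the Catalan number C_8.
C_8 = C_7 · 2(2·7+1)/(7+2) = 429 · 30/9 = 1430.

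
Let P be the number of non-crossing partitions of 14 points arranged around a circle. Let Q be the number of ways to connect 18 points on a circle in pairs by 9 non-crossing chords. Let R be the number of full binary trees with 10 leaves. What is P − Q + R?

The non-crossing partitions of [14] form a lattice of size C_14. So P = C_14 = 2674440.
Pairing 18 circle points by 9 non-crossing chords gives C_9 matchings. So Q = C_9 = 4862.
A full binary tree with L leaves has L−1 internal nodes and is counted by C_{L−1}; L = 10 gives C_9. So R = C_9 = 4862.
P − Q + R = 2674440 − 4862 + 4862 = 2674440.

2674440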